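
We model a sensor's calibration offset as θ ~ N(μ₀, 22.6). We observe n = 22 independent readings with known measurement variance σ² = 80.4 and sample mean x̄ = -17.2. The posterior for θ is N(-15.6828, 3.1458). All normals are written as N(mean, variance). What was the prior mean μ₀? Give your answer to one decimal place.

With known observation variance, the Normal–Normal posterior has precision τ_n = τ₀ + n/σ² and mean μ_n = (τ₀μ₀ + (n/σ²)x̄)/τ_n.
Here τ₀ = 1/22.6 = 0.044248 and τ_data = 22/80.4 = 0.273632, so τ_n = 0.317880.
Rearranging for μ₀: μ₀ = (μ_n·τ_n − τ_data·x̄)/τ₀ = (-15.6828·0.317880 − 0.273632·-17.2) / 0.044248 = -0.278778/0.044248 ≈ -6.3.

μ₀ = -6.3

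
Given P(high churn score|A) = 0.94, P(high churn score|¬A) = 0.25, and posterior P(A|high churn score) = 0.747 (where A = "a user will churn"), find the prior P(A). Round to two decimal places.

P(A) = 0.44

Bayes' rule in odds form gives O(A|E) = O(A)·[P(E|A)/P(E|¬A)], hence O(A) = O(A|E)/LR.
Posterior odds = 0.747/(1−0.747) = 2.9526. LR = 0.94/0.25 = 3.7600.
Prior odds = 2.9526/3.7600 = 0.7853, so P(A) = 0.7853/(1+0.7853) ≈ 0.44.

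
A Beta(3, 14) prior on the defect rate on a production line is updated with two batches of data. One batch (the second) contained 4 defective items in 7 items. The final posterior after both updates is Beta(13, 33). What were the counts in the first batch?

6 defective items and 16 good items

Sequential conjugate updates are equivalent to a single update on the pooled data, so total successes = posterior α − prior α and total failures = posterior β − prior β.
Total across both batches: 13−3=10 defective items, 33−14=19 good items.
Subtract the second batch: 10−4=6 defective items and 19−3=16 good items.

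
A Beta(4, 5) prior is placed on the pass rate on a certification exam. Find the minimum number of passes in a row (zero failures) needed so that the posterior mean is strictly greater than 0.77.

k = 13

After k passes and 0 failures the posterior is Beta(4+k, 5), with mean (4+k)/(4+5+k).
Set (4+k)/(9+k) > 0.77 and solve: k > (0.77·9 − 4)/(1 − 0.77) = 12.739.
The smallest integer exceeding 12.739 is 13, and checking k=13: (17)/(22) = 0.7727 > 0.77.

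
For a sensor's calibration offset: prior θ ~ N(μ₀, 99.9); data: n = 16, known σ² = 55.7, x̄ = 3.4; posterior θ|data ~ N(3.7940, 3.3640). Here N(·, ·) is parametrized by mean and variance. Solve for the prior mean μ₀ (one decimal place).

μ₀ = 15.1

The posterior mean is a precision-weighted average: μ_n = (τ₀μ₀ + τ_data·x̄)/(τ₀+τ_data), with τ₀=1/σ₀² and τ_data=n/σ².
Here τ₀ = 1/99.9 = 0.010010 and τ_data = 16/55.7 = 0.287253, so τ_n = 0.297263.
Rearranging for μ₀: μ₀ = (μ_n·τ_n − τ_data·x̄)/τ₀ = (3.7940·0.297263 − 0.287253·3.4) / 0.010010 = 0.151156/0.010010 ≈ 15.1.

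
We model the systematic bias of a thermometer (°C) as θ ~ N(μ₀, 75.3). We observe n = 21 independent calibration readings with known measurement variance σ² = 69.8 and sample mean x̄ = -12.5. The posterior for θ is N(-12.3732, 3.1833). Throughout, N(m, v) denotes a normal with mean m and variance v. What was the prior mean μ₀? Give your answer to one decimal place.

μ₀ = -9.5

With known observation variance, the Normal–Normal posterior has precision τ_n = τ₀ + n/σ² and mean μ_n = (τ₀μ₀ + (n/σ²)x̄)/τ_n.
Here τ₀ = 1/75.3 = 0.013280 and τ_data = 21/69.8 = 0.300860, so τ_n = 0.314140.
Rearranging for μ₀: μ₀ = (μ_n·τ_n − τ_data·x̄)/τ₀ = (-12.3732·0.314140 − 0.300860·-12.5) / 0.013280 = -0.126167/0.013280 ≈ -9.5.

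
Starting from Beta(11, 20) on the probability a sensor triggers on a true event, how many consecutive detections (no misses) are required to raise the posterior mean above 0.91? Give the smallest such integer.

k = 192

After k detections and 0 misses the posterior is Beta(11+k, 20), with mean (11+k)/(11+20+k).
Set (11+k)/(31+k) > 0.91 and solve: k > (0.91·31 − 11)/(1 − 0.91) = 191.222.
The smallest integer exceeding 191.222 is 192, and checking k=192: (203)/(223) = 0.9103 > 0.91.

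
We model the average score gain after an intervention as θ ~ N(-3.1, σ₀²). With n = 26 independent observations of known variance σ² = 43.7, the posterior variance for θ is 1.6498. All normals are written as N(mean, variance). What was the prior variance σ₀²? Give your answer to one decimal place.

For the Normal–Normal model with known σ², precisions add: τ_n = τ₀ + n/σ².
So 1/σ₀² = 1/1.6498 − 26/43.7 = 0.606134 − 0.594966 = 0.011168.
Hence σ₀² = 1/0.011168 ≈ 89.5.

σ₀² = 89.5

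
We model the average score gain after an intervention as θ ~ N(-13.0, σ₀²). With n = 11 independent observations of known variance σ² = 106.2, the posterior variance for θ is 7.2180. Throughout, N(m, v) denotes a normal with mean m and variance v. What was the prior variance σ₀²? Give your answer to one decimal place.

σ₀² = 28.6

For the Normal–Normal model with known σ², precisions add: τ_n = τ₀ + n/σ².
So 1/σ₀² = 1/7.2180 − 11/106.2 = 0.138543 − 0.103578 = 0.034965.
Hence σ₀² = 1/0.034965 ≈ 28.6.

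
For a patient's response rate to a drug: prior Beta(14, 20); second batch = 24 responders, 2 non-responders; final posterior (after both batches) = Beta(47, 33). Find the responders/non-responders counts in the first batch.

9 responders and 11 non-responders

Sequential conjugate updates are equivalent to a single update on the pooled data, so total successes = posterior α − prior α and total failures = posterior β − prior β.
Total across both batches: 47−14=33 responders, 33−20=13 non-responders.
Subtract the second batch: 33−24=9 responders and 13−2=11 non-responders.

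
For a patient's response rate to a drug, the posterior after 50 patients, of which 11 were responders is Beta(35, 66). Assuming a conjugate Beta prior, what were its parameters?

Beta(24, 27)

Under Beta–binomial conjugacy the posterior parameters are (α+s, β+f).
So α = 35 − 11 = 24 and β = 66 − 39 = 27.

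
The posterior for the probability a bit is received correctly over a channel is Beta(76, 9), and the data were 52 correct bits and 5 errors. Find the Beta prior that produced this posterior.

Under Beta–binomial conjugacy the posterior parameters are (a+s, b+f).
Subtract the data counts: 76−52=24, 9−5=4.

Beta(24, 4)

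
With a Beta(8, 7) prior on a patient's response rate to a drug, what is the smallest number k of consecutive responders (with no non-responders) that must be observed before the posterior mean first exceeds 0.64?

k = 5

After k responders and 0 non-responders the posterior is Beta(8+k, 7), with mean (8+k)/(8+7+k).
Set (8+k)/(15+k) > 0.64 and solve: k > (0.64·15 − 8)/(1 − 0.64) = 4.444.
The smallest integer exceeding 4.444 is 5, and checking k=5: (13)/(20) = 0.6500 > 0.64.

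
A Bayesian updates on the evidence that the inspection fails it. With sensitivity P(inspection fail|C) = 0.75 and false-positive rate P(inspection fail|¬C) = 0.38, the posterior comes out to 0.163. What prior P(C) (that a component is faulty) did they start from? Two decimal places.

P(C) = 0.09

Bayes' rule in odds form gives O(C|E) = O(C)·[P(E|C)/P(E|¬C)], hence O(C) = O(C|E)/LR.
Posterior odds = 0.163/(1−0.163) = 0.1947. LR = 0.75/0.38 = 1.9737.
Prior odds = 0.1947/1.9737 = 0.0986, so P(C) = 0.0986/(1+0.0986) ≈ 0.09.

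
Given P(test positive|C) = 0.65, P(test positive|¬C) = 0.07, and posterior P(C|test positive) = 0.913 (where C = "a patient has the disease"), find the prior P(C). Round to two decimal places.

P(C) = 0.53

Bayes' rule in odds form gives O(C|E) = O(C)·[P(E|C)/P(E|¬C)], hence O(C) = O(C|E)/LR.
Posterior odds = 0.913/(1−0.913) = 10.4943. LR = 0.65/0.07 = 9.2857.
Prior odds = 10.4943/9.2857 = 1.1302, so P(C) = 1.1302/(1+1.1302) ≈ 0.53.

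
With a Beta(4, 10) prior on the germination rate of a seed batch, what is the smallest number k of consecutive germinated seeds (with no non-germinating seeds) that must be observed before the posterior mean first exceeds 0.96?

k = 237

After k germinated seeds and 0 non-germinating seeds the posterior is Beta(4+k, 10), with mean (4+k)/(4+10+k).
Set (4+k)/(14+k) > 0.96 and solve: k > (0.96·14 − 4)/(1 − 0.96) = 236.000.
The smallest integer exceeding 236.000 is 237.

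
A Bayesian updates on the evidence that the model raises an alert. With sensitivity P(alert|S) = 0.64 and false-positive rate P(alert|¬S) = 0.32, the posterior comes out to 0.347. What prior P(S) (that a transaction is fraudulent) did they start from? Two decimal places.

Bayes' rule in odds form gives O(S|E) = O(S)·[P(E|S)/P(E|¬S)], hence O(S) = O(S|E)/LR.
Posterior odds = 0.347/(1−0.347) = 0.5314. LR = 0.64/0.32 = 2.0000.
Prior odds = 0.5314/2.0000 = 0.2657, so P(S) = 0.2657/(1+0.2657) ≈ 0.21.

P(S) = 0.21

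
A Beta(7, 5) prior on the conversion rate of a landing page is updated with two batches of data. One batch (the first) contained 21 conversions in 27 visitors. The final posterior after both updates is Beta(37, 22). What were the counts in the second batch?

Sequential conjugate updates are equivalent to a single update on the pooled data, so total successes = posterior α − prior α and total failures = posterior β − prior β.
Total across both batches: 37−7=30 conversions, 22−5=17 bounces.
Subtract the first batch: 30−21=9 conversions and 17−6=11 bounces.

9 conversions and 11 bounces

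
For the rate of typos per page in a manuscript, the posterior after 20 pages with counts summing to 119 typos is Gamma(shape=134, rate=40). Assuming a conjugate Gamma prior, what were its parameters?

Gamma(shape=15, rate=20)

A Gamma(α, β) prior (rate parametrization) on a Poisson rate with n observations summing to S gives posterior Gamma(α+S, β+n).
So α = 134 − 119 = 15 and β = 40 − 20 = 20.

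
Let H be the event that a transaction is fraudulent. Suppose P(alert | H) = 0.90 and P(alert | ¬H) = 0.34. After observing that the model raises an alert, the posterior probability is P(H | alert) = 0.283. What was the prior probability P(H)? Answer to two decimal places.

Bayes' rule in odds form gives O(H|E) = O(H)·[P(E|H)/P(E|¬H)], hence O(H) = O(H|E)/LR.
Posterior odds = 0.283/(1−0.283) = 0.3947. LR = 0.90/0.34 = 2.6471.
Prior odds = 0.3947/2.6471 = 0.1491, so P(H) = 0.1491/(1+0.1491) ≈ 0.13.

P(H) = 0.13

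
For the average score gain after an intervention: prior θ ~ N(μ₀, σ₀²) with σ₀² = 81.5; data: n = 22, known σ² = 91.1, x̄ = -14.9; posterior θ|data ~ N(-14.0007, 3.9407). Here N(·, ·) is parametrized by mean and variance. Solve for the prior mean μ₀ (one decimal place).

The posterior mean is a precision-weighted average: μ_n = (τ₀μ₀ + τ_data·x̄)/(τ₀+τ_data), with τ₀=1/σ₀² and τ_data=n/σ².
Here τ₀ = 1/81.5 = 0.012270 and τ_data = 22/91.1 = 0.241493, so τ_n = 0.253763.
Rearranging for μ₀: μ₀ = (μ_n·τ_n − τ_data·x̄)/τ₀ = (-14.0007·0.253763 − 0.241493·-14.9) / 0.012270 = 0.045386/0.012270 ≈ 3.7.

μ₀ = 3.7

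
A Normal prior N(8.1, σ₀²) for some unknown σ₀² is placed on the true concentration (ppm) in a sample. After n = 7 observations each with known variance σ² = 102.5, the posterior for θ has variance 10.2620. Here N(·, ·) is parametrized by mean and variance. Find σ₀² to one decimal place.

σ₀² = 34.3

For the Normal–Normal model with known σ², precisions add: τ_n = τ₀ + n/σ².
So 1/σ₀² = 1/10.2620 − 7/102.5 = 0.097447 − 0.068293 = 0.029154.
Hence σ₀² = 1/0.029154 ≈ 34.3.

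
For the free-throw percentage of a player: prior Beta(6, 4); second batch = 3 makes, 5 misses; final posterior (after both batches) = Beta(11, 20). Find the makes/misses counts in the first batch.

Sequential conjugate updates are equivalent to a single update on the pooled data, so total successes = posterior α − prior α and total failures = posterior β − prior β.
Total across both batches: 11−6=5 makes, 20−4=16 misses.
Subtract the second batch: 5−3=2 makes and 16−5=11 misses.

2 makes and 11 misses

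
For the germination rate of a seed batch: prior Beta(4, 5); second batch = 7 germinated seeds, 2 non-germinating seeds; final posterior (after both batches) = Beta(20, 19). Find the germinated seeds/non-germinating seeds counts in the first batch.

Sequential conjugate updates are equivalent to a single update on the pooled data, so total successes = posterior α − prior α and total failures = posterior β − prior β.
Total across both batches: 20−4=16 germinated seeds, 19−5=14 non-germinating seeds.
Subtract the second batch: 16−7=9 germinated seeds and 14−2=12 non-germinating seeds.

9 germinated seeds and 12 non-germinating seeds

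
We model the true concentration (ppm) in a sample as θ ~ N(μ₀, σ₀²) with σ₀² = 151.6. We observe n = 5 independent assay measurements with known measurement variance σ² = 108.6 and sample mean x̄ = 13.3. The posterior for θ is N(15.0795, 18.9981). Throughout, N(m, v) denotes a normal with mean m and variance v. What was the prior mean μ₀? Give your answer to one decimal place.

μ₀ = 27.5

The posterior mean is a precision-weighted average: μ_n = (τ₀μ₀ + τ_data·x̄)/(τ₀+τ_data), with τ₀=1/σ₀² and τ_data=n/σ².
Here τ₀ = 1/151.6 = 0.006596 and τ_data = 5/108.6 = 0.046041, so τ_n = 0.052637.
Rearranging for μ₀: μ₀ = (μ_n·τ_n − τ_data·x̄)/τ₀ = (15.0795·0.052637 − 0.046041·13.3) / 0.006596 = 0.181394/0.006596 ≈ 27.5.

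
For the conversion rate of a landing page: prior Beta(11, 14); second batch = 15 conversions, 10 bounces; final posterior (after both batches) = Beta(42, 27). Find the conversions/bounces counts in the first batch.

Because Beta–binomial updating is additive in the counts, the combined data contributed (α_post−α_prior, β_post−β_prior) successes and failures.
Total across both batches: 42−11=31 conversions, 27−14=13 bounces.
Subtract the second batch: 31−15=16 conversions and 13−10=3 bounces.

16 conversions and 3 bounces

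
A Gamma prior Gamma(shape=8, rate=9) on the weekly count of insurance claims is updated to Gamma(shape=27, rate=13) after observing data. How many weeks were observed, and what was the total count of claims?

n = 4 weeks with total 19 claims

A Gamma(α, β) prior (rate parametrization) on a Poisson rate with n observations summing to S gives posterior Gamma(α+S, β+n).
Matching: Σxᵢ = 27 − 8 = 19 and n = 13 − 9 = 4.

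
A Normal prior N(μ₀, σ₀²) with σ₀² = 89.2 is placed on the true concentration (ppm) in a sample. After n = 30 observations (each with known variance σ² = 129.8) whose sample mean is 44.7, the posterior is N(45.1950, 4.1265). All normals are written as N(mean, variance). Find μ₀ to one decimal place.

μ₀ = 55.4

With known observation variance, the Normal–Normal posterior has precision τ_n = τ₀ + n/σ² and mean μ_n = (τ₀μ₀ + (n/σ²)x̄)/τ_n.
Here τ₀ = 1/89.2 = 0.011211 and τ_data = 30/129.8 = 0.231125, so τ_n = 0.242336.
Rearranging for μ₀: μ₀ = (μ_n·τ_n − τ_data·x̄)/τ₀ = (45.1950·0.242336 − 0.231125·44.7) / 0.011211 = 0.621088/0.011211 ≈ 55.4.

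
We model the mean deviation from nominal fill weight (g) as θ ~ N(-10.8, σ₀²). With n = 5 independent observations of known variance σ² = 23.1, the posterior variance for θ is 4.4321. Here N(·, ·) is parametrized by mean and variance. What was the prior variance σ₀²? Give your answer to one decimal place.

σ₀² = 109.0

For the Normal–Normal model with known σ², precisions add: τ_n = τ₀ + n/σ².
So 1/σ₀² = 1/4.4321 − 5/23.1 = 0.225627 − 0.216450 = 0.009177.
Hence σ₀² = 1/0.009177 ≈ 109.0.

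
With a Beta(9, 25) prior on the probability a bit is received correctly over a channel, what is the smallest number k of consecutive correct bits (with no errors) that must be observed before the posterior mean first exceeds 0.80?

k = 92

After k correct bits and 0 errors the posterior is Beta(9+k, 25), with mean (9+k)/(9+25+k).
Set (9+k)/(34+k) > 0.80 and solve: k > (0.80·34 − 9)/(1 − 0.80) = 91.000.
The smallest integer exceeding 91.000 is 92.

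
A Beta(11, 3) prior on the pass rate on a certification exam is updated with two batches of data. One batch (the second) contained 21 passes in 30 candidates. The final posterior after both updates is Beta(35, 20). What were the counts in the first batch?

Because Beta–binomial updating is additive in the counts, the combined data contributed (α_post−α_prior, β_post−β_prior) successes and failures.
Total across both batches: 35−11=24 passes, 20−3=17 failures.
Subtract the second batch: 24−21=3 passes and 17−9=8 failures.

3 passes and 8 failures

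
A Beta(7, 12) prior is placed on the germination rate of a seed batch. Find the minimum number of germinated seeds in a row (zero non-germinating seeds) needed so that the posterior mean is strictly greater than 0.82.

k = 48

After k germinated seeds and 0 non-germinating seeds the posterior is Beta(7+k, 12), with mean (7+k)/(7+12+k).
Set (7+k)/(19+k) > 0.82 and solve: k > (0.82·19 − 7)/(1 − 0.82) = 47.667.
The smallest integer exceeding 47.667 is 48, and checking k=48: (55)/(67) = 0.8209 > 0.82.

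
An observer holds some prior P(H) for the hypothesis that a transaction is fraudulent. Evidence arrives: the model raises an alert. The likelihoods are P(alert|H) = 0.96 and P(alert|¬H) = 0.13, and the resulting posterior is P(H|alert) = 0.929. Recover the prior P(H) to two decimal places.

P(H) = 0.64

Bayes' rule in odds form gives O(H|E) = O(H)·[P(E|H)/P(E|¬H)], hence O(H) = O(H|E)/LR.
Posterior odds = 0.929/(1−0.929) = 13.0845. LR = 0.96/0.13 = 7.3846.
Prior odds = 13.0845/7.3846 = 1.7719, so P(H) = 1.7719/(1+1.7719) ≈ 0.64.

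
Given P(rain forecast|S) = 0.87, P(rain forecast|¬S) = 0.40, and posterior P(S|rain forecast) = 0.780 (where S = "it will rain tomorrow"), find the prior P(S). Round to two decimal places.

Bayes' rule in odds form gives O(S|E) = O(S)·[P(E|S)/P(E|¬S)], hence O(S) = O(S|E)/LR.
Posterior odds = 0.780/(1−0.780) = 3.5455. LR = 0.87/0.40 = 2.1750.
Prior odds = 3.5455/2.1750 = 1.6301, so P(S) = 1.6301/(1+1.6301) ≈ 0.62.

P(S) = 0.62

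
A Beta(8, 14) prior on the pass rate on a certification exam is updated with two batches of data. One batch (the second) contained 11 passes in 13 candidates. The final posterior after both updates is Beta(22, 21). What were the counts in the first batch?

Because Beta–binomial updating is additive in the counts, the combined data contributed (α_post−α_prior, β_post−β_prior) successes and failures.
Total across both batches: 22−8=14 passes, 21−14=7 failures.
Subtract the second batch: 14−11=3 passes and 7−2=5 failures.

3 passes and 5 failures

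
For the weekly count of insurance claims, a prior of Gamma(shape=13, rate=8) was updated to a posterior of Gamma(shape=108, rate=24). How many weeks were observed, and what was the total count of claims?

n = 16 weeks with total 95 claims

A Gamma(α, β) prior (rate parametrization) on a Poisson rate with n observations summing to S gives posterior Gamma(α+S, β+n).
Matching: Σxᵢ = 108 − 13 = 95 and n = 24 − 8 = 16.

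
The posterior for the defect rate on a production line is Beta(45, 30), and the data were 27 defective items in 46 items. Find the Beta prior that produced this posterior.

Beta(18, 11)

Under Beta–binomial conjugacy the posterior parameters are (α+s, β+f).
So α = 45 − 27 = 18 and β = 30 − 19 = 11.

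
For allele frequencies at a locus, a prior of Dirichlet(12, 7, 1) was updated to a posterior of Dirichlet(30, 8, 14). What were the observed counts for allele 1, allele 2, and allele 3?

counts (18, 1, 13)

For a Dirichlet(α) prior with multinomial counts c, the posterior is Dirichlet(α + c) componentwise.
Counts are posterior − prior componentwise: 30−12=18, 8−7=1, 14−1=13.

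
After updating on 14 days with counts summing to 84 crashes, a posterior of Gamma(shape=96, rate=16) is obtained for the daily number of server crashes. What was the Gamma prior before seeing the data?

Gamma(shape=12, rate=2)

A Gamma(α, β) prior (rate parametrization) on a Poisson rate with n observations summing to S gives posterior Gamma(α+S, β+n).
So α = 96 − 84 = 12 and β = 16 − 14 = 2.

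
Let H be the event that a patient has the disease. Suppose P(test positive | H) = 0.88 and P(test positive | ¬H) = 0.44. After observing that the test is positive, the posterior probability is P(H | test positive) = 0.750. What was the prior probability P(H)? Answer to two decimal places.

In odds form, posterior odds = prior odds × likelihood ratio, so prior odds = posterior odds ÷ LR.
Posterior odds = 0.750/(1−0.750) = 3.0000. LR = 0.88/0.44 = 2.0000.
Prior odds = 3.0000/2.0000 = 1.5000, so P(H) = 1.5000/(1+1.5000) ≈ 0.60.

P(H) = 0.60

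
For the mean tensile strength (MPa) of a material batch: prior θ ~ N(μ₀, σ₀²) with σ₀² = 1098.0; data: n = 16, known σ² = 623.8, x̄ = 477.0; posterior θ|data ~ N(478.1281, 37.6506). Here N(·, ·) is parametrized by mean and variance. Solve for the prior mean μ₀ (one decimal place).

The posterior mean is a precision-weighted average: μ_n = (τ₀μ₀ + τ_data·x̄)/(τ₀+τ_data), with τ₀=1/σ₀² and τ_data=n/σ².
Here τ₀ = 1/1098.0 = 0.000911 and τ_data = 16/623.8 = 0.025649, so τ_n = 0.026560.
Rearranging for μ₀: μ₀ = (μ_n·τ_n − τ_data·x̄)/τ₀ = (478.1281·0.026560 − 0.025649·477.0) / 0.000911 = 0.464509/0.000911 ≈ 509.9.

μ₀ = 509.9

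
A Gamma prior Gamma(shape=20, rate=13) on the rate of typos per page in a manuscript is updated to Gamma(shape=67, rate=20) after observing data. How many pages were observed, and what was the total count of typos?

A Gamma(α, β) prior (rate parametrization) on a Poisson rate with n observations summing to S gives posterior Gamma(α+S, β+n).
Matching: Σxᵢ = 67 − 20 = 47 and n = 20 − 13 = 7.

n = 7 pages with total 47 typos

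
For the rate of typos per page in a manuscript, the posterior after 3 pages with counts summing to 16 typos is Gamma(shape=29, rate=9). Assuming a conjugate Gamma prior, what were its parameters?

Gamma–Poisson conjugacy: posterior shape = α + Σxᵢ, posterior rate = β + n.
So α = 29 − 16 = 13 and β = 9 − 3 = 6.

Gamma(shape=13, rate=6)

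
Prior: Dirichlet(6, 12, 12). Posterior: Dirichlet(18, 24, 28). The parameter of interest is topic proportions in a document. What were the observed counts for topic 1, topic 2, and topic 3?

For a Dirichlet(α) prior with multinomial counts c, the posterior is Dirichlet(α + c) componentwise.
Counts are posterior − prior componentwise: 18−6=12, 24−12=12, 28−12=16.

counts (12, 12, 16)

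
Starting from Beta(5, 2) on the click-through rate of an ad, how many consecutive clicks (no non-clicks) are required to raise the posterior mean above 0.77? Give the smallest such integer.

After k clicks and 0 non-clicks the posterior is Beta(5+k, 2), with mean (5+k)/(5+2+k).
Set (5+k)/(7+k) > 0.77 and solve: k > (0.77·7 − 5)/(1 − 0.77) = 1.696.
The smallest integer exceeding 1.696 is 2, and checking k=2: (7)/(9) = 0.7778 > 0.77.

k = 2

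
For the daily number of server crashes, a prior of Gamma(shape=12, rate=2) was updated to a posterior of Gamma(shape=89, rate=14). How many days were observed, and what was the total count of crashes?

n = 12 days with total 77 crashes

Gamma–Poisson conjugacy: posterior shape = α + Σxᵢ, posterior rate = β + n.
Matching: Σxᵢ = 89 − 12 = 77 and n = 14 − 2 = 12.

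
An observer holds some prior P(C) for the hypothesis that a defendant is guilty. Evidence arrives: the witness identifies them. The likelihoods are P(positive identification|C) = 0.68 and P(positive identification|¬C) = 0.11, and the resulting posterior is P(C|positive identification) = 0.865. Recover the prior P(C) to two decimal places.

P(C) = 0.51

In odds form, posterior odds = prior odds × likelihood ratio, so prior odds = posterior odds ÷ LR.
Posterior odds = 0.865/(1−0.865) = 6.4074. LR = 0.68/0.11 = 6.1818.
Prior odds = 6.4074/6.1818 = 1.0365, so P(C) = 1.0365/(1+1.0365) ≈ 0.51.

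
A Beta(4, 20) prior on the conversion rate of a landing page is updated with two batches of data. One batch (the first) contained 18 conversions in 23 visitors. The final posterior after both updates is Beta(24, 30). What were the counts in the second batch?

2 conversions and 5 bounces

Sequential conjugate updates are equivalent to a single update on the pooled data, so total successes = posterior α − prior α and total failures = posterior β − prior β.
Total across both batches: 24−4=20 conversions, 30−20=10 bounces.
Subtract the first batch: 20−18=2 conversions and 10−5=5 bounces.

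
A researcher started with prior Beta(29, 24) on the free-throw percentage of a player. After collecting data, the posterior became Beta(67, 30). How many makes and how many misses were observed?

38 makes and 6 misses

Under Beta–binomial conjugacy the posterior parameters are (α+s, β+f).
Match parameters: s=67−29=38, f=30−24=6.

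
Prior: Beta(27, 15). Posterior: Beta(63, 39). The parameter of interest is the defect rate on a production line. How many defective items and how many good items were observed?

36 defective items and 24 good items

A Beta(α, β) prior with s successes and f failures in binomial data gives a Beta(α+s, β+f) posterior.
Match parameters: s=63−27=36, f=39−15=24.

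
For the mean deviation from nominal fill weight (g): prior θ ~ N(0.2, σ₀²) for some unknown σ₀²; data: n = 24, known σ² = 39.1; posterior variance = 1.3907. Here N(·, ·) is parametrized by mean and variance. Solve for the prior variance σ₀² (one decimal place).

σ₀² = 9.5

Posterior precision equals prior precision plus data precision: 1/σ_n² = 1/σ₀² + n/σ².
So 1/σ₀² = 1/1.3907 − 24/39.1 = 0.719062 − 0.613811 = 0.105251.
Hence σ₀² = 1/0.105251 ≈ 9.5.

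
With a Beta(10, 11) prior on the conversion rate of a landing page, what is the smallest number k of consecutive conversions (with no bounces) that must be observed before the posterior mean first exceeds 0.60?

k = 7

After k conversions and 0 bounces the posterior is Beta(10+k, 11), with mean (10+k)/(10+11+k).
Set (10+k)/(21+k) > 0.60 and solve: k > (0.60·21 − 10)/(1 − 0.60) = 6.500.
The smallest integer exceeding 6.500 is 7.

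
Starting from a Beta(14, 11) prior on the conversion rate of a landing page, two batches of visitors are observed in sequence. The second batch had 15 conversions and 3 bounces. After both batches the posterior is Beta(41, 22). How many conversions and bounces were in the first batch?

Because Beta–binomial updating is additive in the counts, the combined data contributed (α_post−α_prior, β_post−β_prior) successes and failures.
Total across both batches: 41−14=27 conversions, 22−11=11 bounces.
Subtract the second batch: 27−15=12 conversions and 11−3=8 bounces.

12 conversions and 8 bounces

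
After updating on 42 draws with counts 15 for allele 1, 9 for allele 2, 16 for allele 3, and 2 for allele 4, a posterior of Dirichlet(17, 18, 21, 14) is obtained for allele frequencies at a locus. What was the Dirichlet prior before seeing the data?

For a Dirichlet(α) prior with multinomial counts c, the posterior is Dirichlet(α + c) componentwise.
Subtract each count from the matching posterior parameter: 17−15=2, 18−9=9, 21−16=5, 14−2=12.

Dirichlet(2, 9, 5, 12)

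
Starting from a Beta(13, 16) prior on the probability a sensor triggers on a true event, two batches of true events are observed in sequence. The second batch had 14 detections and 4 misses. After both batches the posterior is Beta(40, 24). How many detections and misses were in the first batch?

13 detections and 4 misses

Because Beta–binomial updating is additive in the counts, the combined data contributed (α_post−α_prior, β_post−β_prior) successes and failures.
Total across both batches: 40−13=27 detections, 24−16=8 misses.
Subtract the second batch: 27−14=13 detections and 8−4=4 misses.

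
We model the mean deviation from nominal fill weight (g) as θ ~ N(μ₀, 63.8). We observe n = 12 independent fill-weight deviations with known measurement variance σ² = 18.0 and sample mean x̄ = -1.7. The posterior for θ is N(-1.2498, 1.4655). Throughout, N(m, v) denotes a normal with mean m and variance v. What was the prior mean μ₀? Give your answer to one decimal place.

The posterior mean is a precision-weighted average: μ_n = (τ₀μ₀ + τ_data·x̄)/(τ₀+τ_data), with τ₀=1/σ₀² and τ_data=n/σ².
Here τ₀ = 1/63.8 = 0.015674 and τ_data = 12/18.0 = 0.666667, so τ_n = 0.682341.
Rearranging for μ₀: μ₀ = (μ_n·τ_n − τ_data·x̄)/τ₀ = (-1.2498·0.682341 − 0.666667·-1.7) / 0.015674 = 0.280544/0.015674 ≈ 17.9.

μ₀ = 17.9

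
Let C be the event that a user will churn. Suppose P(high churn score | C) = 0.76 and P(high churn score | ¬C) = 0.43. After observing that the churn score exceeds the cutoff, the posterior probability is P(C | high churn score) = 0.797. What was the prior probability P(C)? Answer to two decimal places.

P(C) = 0.69

In odds form, posterior odds = prior odds × likelihood ratio, so prior odds = posterior odds ÷ LR.
Posterior odds = 0.797/(1−0.797) = 3.9261. LR = 0.76/0.43 = 1.7674.
Prior odds = 3.9261/1.7674 = 2.2214, so P(C) = 2.2214/(1+2.2214) ≈ 0.69.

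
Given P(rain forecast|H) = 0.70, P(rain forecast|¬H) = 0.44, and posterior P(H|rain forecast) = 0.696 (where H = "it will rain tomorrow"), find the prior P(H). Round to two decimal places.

In odds form, posterior odds = prior odds × likelihood ratio, so prior odds = posterior odds ÷ LR.
Posterior odds = 0.696/(1−0.696) = 2.2895. LR = 0.70/0.44 = 1.5909.
Prior odds = 2.2895/1.5909 = 1.4391, so P(H) = 1.4391/(1+1.4391) ≈ 0.59.

P(H) = 0.59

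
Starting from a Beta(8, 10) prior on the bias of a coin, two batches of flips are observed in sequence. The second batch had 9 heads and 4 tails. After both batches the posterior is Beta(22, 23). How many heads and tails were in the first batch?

Because Beta–binomial updating is additive in the counts, the combined data contributed (α_post−α_prior, β_post−β_prior) successes and failures.
Total across both batches: 22−8=14 heads, 23−10=13 tails.
Subtract the second batch: 14−9=5 heads and 13−4=9 tails.

5 heads and 9 tails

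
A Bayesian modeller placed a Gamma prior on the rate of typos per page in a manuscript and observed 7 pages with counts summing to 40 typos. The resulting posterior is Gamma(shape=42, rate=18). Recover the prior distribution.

Gamma–Poisson conjugacy: posterior shape = α + Σxᵢ, posterior rate = β + n.
So α = 42 − 40 = 2 and β = 18 − 7 = 11.

Gamma(shape=2, rate=11)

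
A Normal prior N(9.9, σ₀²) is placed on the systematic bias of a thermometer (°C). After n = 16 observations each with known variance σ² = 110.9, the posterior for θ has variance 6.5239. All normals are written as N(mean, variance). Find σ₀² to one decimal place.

For the Normal–Normal model with known σ², precisions add: τ_n = τ₀ + n/σ².
So 1/σ₀² = 1/6.5239 − 16/110.9 = 0.153283 − 0.144274 = 0.009009.
Hence σ₀² = 1/0.009009 ≈ 111.0.

σ₀² = 111.0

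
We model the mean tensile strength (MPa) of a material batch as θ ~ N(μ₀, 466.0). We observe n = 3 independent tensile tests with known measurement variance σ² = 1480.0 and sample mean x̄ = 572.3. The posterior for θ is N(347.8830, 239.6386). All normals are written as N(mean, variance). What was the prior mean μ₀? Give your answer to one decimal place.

μ₀ = 135.9

The posterior mean is a precision-weighted average: μ_n = (τ₀μ₀ + τ_data·x̄)/(τ₀+τ_data), with τ₀=1/σ₀² and τ_data=n/σ².
Here τ₀ = 1/466.0 = 0.002146 and τ_data = 3/1480.0 = 0.002027, so τ_n = 0.004173.
Rearranging for μ₀: μ₀ = (μ_n·τ_n − τ_data·x̄)/τ₀ = (347.8830·0.004173 − 0.002027·572.3) / 0.002146 = 0.291664/0.002146 ≈ 135.9.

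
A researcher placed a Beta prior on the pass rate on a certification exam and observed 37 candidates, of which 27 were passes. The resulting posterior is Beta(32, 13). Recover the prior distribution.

Beta(5, 3)

Beta is conjugate to the binomial likelihood: posterior = Beta(α+s, β+f).
So α = 32 − 27 = 5 and β = 13 − 10 = 3.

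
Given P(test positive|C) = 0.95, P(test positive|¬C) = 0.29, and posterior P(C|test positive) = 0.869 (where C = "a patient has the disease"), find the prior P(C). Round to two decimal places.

P(C) = 0.67

In odds form, posterior odds = prior odds × likelihood ratio, so prior odds = posterior odds ÷ LR.
Posterior odds = 0.869/(1−0.869) = 6.6336. LR = 0.95/0.29 = 3.2759.
Prior odds = 6.6336/3.2759 = 2.0250, so P(C) = 2.0250/(1+2.0250) ≈ 0.67.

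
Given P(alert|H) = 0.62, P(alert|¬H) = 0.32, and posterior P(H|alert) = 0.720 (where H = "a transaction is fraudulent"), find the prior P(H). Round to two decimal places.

P(H) = 0.57

Bayes' rule in odds form gives O(H|E) = O(H)·[P(E|H)/P(E|¬H)], hence O(H) = O(H|E)/LR.
Posterior odds = 0.720/(1−0.720) = 2.5714. LR = 0.62/0.32 = 1.9375.
Prior odds = 2.5714/1.9375 = 1.3272, so P(H) = 1.3272/(1+1.3272) ≈ 0.57.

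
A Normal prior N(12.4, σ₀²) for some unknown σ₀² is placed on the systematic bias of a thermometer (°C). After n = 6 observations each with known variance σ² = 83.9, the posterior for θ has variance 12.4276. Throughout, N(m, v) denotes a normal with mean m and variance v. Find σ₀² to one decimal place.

σ₀² = 111.7

Posterior precision equals prior precision plus data precision: 1/σ_n² = 1/σ₀² + n/σ².
So 1/σ₀² = 1/12.4276 − 6/83.9 = 0.080466 − 0.071514 = 0.008952.
Hence σ₀² = 1/0.008952 ≈ 111.7.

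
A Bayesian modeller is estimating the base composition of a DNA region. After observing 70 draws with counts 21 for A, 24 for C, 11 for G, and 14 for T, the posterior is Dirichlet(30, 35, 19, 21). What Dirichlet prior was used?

For a Dirichlet(α) prior with multinomial counts c, the posterior is Dirichlet(α + c) componentwise.
Subtract each count from the matching posterior parameter: 30−21=9, 35−24=11, 19−11=8, 21−14=7.

Dirichlet(9, 11, 8, 7)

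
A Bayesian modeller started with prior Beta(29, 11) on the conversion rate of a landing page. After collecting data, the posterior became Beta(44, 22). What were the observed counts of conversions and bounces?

15 conversions and 11 bounces

Under Beta–binomial conjugacy the posterior parameters are (α+s, β+f).
So s = 44 − 29 = 15 and f = 22 − 11 = 11.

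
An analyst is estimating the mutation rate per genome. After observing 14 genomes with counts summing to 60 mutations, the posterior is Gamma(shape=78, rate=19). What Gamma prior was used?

Gamma(shape=18, rate=5)

Gamma–Poisson conjugacy: posterior shape = α + Σxᵢ, posterior rate = β + n.
So α = 78 − 60 = 18 and β = 19 − 14 = 5.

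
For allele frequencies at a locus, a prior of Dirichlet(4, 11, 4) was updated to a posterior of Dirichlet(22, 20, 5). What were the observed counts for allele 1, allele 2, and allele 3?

counts (18, 9, 1)

For a Dirichlet(α) prior with multinomial counts c, the posterior is Dirichlet(α + c) componentwise.
Counts are posterior − prior componentwise: 22−4=18, 20−11=9, 5−4=1.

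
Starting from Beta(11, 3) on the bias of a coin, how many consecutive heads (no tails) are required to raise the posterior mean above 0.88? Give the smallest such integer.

k = 12

After k heads and 0 tails the posterior is Beta(11+k, 3), with mean (11+k)/(11+3+k).
Set (11+k)/(14+k) > 0.88 and solve: k > (0.88·14 − 11)/(1 − 0.88) = 11.000.
The smallest integer exceeding 11.000 is 12.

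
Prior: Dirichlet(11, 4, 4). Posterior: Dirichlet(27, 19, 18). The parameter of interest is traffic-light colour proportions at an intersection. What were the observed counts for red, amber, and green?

counts (16, 15, 14)

For a Dirichlet(α) prior with multinomial counts c, the posterior is Dirichlet(α + c) componentwise.
Counts are posterior − prior componentwise: 27−11=16, 19−4=15, 18−4=14.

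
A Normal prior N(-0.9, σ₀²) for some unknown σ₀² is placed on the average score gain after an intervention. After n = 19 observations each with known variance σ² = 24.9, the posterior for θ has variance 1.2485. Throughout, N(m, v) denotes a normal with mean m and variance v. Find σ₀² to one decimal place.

σ₀² = 26.4

For the Normal–Normal model with known σ², precisions add: τ_n = τ₀ + n/σ².
So 1/σ₀² = 1/1.2485 − 19/24.9 = 0.800961 − 0.763052 = 0.037909.
Hence σ₀² = 1/0.037909 ≈ 26.4.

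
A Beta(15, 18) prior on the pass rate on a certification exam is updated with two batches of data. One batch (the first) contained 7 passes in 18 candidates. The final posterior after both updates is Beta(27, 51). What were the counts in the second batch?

5 passes and 22 failures

Because Beta–binomial updating is additive in the counts, the combined data contributed (α_post−α_prior, β_post−β_prior) successes and failures.
Total across both batches: 27−15=12 passes, 51−18=33 failures.
Subtract the first batch: 12−7=5 passes and 33−11=22 failures.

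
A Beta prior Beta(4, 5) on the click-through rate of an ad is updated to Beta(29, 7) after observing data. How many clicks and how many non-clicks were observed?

Beta is conjugate to the binomial likelihood: posterior = Beta(a+s, b+f).
So s = 29 − 4 = 25 and f = 7 − 5 = 2.

25 clicks and 2 non-clicks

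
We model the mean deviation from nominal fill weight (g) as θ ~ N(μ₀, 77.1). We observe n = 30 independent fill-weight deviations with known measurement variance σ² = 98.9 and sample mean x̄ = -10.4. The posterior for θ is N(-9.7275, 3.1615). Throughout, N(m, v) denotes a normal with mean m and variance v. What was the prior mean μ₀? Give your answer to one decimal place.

μ₀ = 6.0

The posterior mean is a precision-weighted average: μ_n = (τ₀μ₀ + τ_data·x̄)/(τ₀+τ_data), with τ₀=1/σ₀² and τ_data=n/σ².
Here τ₀ = 1/77.1 = 0.012970 and τ_data = 30/98.9 = 0.303337, so τ_n = 0.316307.
Rearranging for μ₀: μ₀ = (μ_n·τ_n − τ_data·x̄)/τ₀ = (-9.7275·0.316307 − 0.303337·-10.4) / 0.012970 = 0.077828/0.012970 ≈ 6.0.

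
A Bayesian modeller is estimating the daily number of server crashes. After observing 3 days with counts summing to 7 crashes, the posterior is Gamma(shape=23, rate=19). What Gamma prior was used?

Gamma–Poisson conjugacy: posterior shape = α + Σxᵢ, posterior rate = β + n.
So α = 23 − 7 = 16 and β = 19 − 3 = 16.

Gamma(shape=16, rate=16)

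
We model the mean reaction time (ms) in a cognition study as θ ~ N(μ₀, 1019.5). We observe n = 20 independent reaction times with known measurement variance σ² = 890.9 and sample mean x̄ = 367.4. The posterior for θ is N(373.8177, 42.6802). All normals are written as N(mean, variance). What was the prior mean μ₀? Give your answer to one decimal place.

With known observation variance, the Normal–Normal posterior has precision τ_n = τ₀ + n/σ² and mean μ_n = (τ₀μ₀ + (n/σ²)x̄)/τ_n.
Here τ₀ = 1/1019.5 = 0.000981 and τ_data = 20/890.9 = 0.022449, so τ_n = 0.023430.
Rearranging for μ₀: μ₀ = (μ_n·τ_n − τ_data·x̄)/τ₀ = (373.8177·0.023430 − 0.022449·367.4) / 0.000981 = 0.510786/0.000981 ≈ 520.7.

μ₀ = 520.7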